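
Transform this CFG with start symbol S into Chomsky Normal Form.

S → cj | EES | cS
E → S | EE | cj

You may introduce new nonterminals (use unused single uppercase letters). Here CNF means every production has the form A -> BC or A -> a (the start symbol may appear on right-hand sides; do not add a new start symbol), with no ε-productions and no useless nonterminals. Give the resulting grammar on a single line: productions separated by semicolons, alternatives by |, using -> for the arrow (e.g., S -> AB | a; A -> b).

S -> AB | AS | ED; A -> c; B -> j; C -> ES; D -> ES; E -> AB | AS | EC | EE

No ε-productions.
After unit-elimination: S -> cS | cj | EES; E -> EE | cS | cj | EES.
TERM: introduce A -> c, B -> j and substitute in every rule of length ≥2.
BIN: E -> EES becomes E -> EC, C -> ES; S -> EES becomes S -> ED, D -> ES.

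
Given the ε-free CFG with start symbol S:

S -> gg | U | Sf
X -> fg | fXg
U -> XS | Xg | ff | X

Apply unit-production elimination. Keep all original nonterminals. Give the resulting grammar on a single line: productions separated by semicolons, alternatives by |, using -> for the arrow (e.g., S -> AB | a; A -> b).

Unit productions: S->U, U->X.
Unit pairs (A ⇒* B via units): (S,U), (S,X), (U,X).
S: inherits non-unit rules of {S, U, X} → Sf | XS | Xg | fXg | ff | fg | gg.
U: inherits non-unit rules of {U, X} → XS | Xg | fXg | ff | fg.
X: inherits non-unit rules of {X} → fXg | fg.

S -> Sf | XS | Xg | ff | fg | gg | fXg; U -> XS | Xg | ff | fg | fXg; X -> fg | fXg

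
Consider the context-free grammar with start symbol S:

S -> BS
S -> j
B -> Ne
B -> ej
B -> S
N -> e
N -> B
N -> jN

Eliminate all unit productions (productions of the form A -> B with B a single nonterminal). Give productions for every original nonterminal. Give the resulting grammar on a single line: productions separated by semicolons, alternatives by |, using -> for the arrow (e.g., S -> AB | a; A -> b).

S -> j | BS; B -> j | BS | Ne | ej; N -> e | j | BS | Ne | ej | jN

Unit productions: B->S, N->B.
Unit pairs (A ⇒* B via units): (B,S), (N,B), (N,S).
S: inherits non-unit rules of {S} → BS | j.
B: inherits non-unit rules of {B, S} → BS | Ne | ej | j.
N: inherits non-unit rules of {B, N, S} → BS | Ne | e | ej | j | jN.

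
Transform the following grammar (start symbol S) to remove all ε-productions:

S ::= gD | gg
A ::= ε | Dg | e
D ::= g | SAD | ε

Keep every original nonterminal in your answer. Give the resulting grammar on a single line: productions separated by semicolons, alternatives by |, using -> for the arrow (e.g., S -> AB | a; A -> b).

S -> g | gD | gg; A -> e | g | Dg; D -> S | g | SA | SD | SAD

Nullable set: {A, D}.
S -> gD: D nullable, giving g | gD.
Drop A -> ε.
A -> Dg: D nullable, giving Dg | g.
Drop D -> ε.
D -> SAD: A, D nullable, giving S | SA | SAD | SD.
Unchanged (no nullable symbols): S -> gg; A -> e; D -> g.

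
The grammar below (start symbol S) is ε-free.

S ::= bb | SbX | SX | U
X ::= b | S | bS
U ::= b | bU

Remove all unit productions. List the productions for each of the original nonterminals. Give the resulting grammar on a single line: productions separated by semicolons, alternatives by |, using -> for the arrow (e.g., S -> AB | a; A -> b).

Unit productions: S->U, X->S.
Unit pairs (A ⇒* B via units): (S,U), (X,S), (X,U).
S: inherits non-unit rules of {S, U} → SX | SbX | b | bU | bb.
U: inherits non-unit rules of {U} → b | bU.
X: inherits non-unit rules of {S, U, X} → SX | SbX | b | bS | bU | bb.

S -> b | SX | bU | bb | SbX; U -> b | bU; X -> b | SX | bS | bU | bb | SbX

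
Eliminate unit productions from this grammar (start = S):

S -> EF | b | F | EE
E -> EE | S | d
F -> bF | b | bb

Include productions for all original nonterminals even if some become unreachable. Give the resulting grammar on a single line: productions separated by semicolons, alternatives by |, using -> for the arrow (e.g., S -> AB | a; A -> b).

S -> b | EE | EF | bF | bb; E -> b | d | EE | EF | bF | bb; F -> b | bF | bb

Unit productions: E->S, S->F.
Unit pairs (A ⇒* B via units): (E,F), (E,S), (S,F).
S: inherits non-unit rules of {F, S} → EE | EF | b | bF | bb.
E: inherits non-unit rules of {E, F, S} → EE | EF | b | bF | bb | d.
F: inherits non-unit rules of {F} → b | bF | bb.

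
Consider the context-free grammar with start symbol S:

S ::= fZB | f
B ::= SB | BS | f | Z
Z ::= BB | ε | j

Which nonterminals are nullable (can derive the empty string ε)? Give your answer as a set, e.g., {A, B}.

Directly nullable (have an ε-rule): {Z}.
B is nullable via B -> Z (every symbol on the right is already known nullable).
Not nullable: S — each has a terminal in every rule's right-hand side or depends on a non-nullable symbol.

{B, Z}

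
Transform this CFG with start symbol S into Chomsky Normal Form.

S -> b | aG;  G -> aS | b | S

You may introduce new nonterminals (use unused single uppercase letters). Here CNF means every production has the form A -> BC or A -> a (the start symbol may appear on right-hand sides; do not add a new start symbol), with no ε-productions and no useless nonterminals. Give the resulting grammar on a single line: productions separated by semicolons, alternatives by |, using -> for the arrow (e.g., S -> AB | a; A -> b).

No ε-productions.
After unit-elimination: S -> b | aG; G -> b | aG | aS.
TERM: introduce A -> a and substitute in every rule of length ≥2.

S -> b | AG; A -> a; G -> b | AG | AS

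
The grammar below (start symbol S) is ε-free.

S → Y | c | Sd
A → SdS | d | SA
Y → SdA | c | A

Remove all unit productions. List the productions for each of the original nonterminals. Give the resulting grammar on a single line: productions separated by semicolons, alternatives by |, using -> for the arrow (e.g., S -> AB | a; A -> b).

S -> c | d | SA | Sd | SdA | SdS; A -> d | SA | SdS; Y -> c | d | SA | SdA | SdS

Unit productions: S->Y, Y->A.
Unit pairs (A ⇒* B via units): (S,A), (S,Y), (Y,A).
S: inherits non-unit rules of {A, S, Y} → SA | Sd | SdA | SdS | c | d.
A: inherits non-unit rules of {A} → SA | SdS | d.
Y: inherits non-unit rules of {A, Y} → SA | SdA | SdS | c | d.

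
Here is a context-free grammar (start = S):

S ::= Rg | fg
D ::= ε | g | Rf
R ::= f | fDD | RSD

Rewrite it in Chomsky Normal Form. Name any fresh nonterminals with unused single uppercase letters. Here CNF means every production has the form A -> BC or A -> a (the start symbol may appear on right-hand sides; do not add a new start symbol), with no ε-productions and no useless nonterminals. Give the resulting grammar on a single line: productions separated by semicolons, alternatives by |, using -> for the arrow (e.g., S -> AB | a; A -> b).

S -> AB | RB; A -> f; B -> g; C -> DD; D -> g | RA; E -> SD; R -> f | AC | AD | RE | RS

Nullable: {D}; after ε-elimination: S -> Rg | fg; D -> g | Rf; R -> f | RS | fD | RSD | fDD.
No unit productions to eliminate.
TERM: introduce A -> f, B -> g and substitute in every rule of length ≥2.
BIN: R -> ADD becomes R -> AC, C -> DD; R -> RSD becomes R -> RE, E -> SD.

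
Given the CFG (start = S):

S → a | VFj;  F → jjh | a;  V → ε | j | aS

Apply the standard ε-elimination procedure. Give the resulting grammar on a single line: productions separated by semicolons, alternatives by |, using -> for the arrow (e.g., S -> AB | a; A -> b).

Nullable set: {V}.
S -> VFj: V nullable, giving Fj | VFj.
Drop V -> ε.
Unchanged (no nullable symbols): S -> a; F -> a; F -> jjh; V -> aS; V -> j.

S -> a | Fj | VFj; F -> a | jjh; V -> j | aS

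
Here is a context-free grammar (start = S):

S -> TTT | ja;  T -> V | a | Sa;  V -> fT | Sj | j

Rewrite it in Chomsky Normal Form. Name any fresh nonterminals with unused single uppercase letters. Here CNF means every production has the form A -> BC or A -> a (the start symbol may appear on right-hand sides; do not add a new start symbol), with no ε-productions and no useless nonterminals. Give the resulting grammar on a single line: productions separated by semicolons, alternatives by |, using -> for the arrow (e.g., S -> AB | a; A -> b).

No ε-productions.
After unit-elimination: S -> ja | TTT; T -> a | j | Sa | Sj | fT; V -> j | Sj | fT.
TERM: introduce B -> a, C -> f, A -> j and substitute in every rule of length ≥2.
BIN: S -> TTT becomes S -> TD, D -> TT.
Drop unreachable/unproductive: V.

S -> AB | TD; A -> j; B -> a; C -> f; D -> TT; T -> a | j | CT | SA | SB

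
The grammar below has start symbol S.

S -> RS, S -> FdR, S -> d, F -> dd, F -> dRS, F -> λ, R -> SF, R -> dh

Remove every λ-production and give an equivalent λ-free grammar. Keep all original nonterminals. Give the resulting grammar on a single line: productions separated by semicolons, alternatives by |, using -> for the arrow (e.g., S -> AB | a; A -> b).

S -> d | RS | dR | FdR; F -> dd | dRS; R -> S | SF | dh

Nullable set: {F}.
S -> FdR: F nullable, giving FdR | dR.
Drop F -> λ.
R -> SF: F nullable, giving S | SF.
Unchanged (no nullable symbols): S -> RS; S -> d; F -> dRS; F -> dd; R -> dh.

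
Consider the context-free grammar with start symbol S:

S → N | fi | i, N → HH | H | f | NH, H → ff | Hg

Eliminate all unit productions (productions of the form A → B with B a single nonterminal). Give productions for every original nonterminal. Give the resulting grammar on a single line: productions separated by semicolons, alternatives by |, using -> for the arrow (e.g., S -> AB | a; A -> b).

S -> f | i | HH | Hg | NH | ff | fi; H -> Hg | ff; N -> f | HH | Hg | NH | ff

Unit productions: N->H, S->N.
Unit pairs (A ⇒* B via units): (N,H), (S,H), (S,N).
S: inherits non-unit rules of {H, N, S} → HH | Hg | NH | f | ff | fi | i.
H: inherits non-unit rules of {H} → Hg | ff.
N: inherits non-unit rules of {H, N} → HH | Hg | NH | f | ff.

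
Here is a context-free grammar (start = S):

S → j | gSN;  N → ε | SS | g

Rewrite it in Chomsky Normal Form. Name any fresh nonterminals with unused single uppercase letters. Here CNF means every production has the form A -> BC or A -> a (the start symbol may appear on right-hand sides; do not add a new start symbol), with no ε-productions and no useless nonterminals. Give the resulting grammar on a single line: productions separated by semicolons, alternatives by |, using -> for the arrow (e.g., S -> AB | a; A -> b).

S -> j | AB | AS; A -> g; B -> SN; N -> g | SS

Nullable: {N}; after ε-elimination: S -> j | gS | gSN; N -> g | SS.
No unit productions to eliminate.
TERM: introduce A -> g and substitute in every rule of length ≥2.
BIN: S -> ASN becomes S -> AB, B -> SN.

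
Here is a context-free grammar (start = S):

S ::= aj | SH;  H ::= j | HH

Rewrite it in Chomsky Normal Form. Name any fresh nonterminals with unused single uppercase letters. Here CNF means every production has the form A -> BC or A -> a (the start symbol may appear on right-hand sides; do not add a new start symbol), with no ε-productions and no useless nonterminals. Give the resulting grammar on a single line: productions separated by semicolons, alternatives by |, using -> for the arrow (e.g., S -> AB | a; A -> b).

S -> AB | SH; A -> a; B -> j; H -> j | HH

No ε-productions.
No unit productions to eliminate.
TERM: introduce A -> a, B -> j and substitute in every rule of length ≥2.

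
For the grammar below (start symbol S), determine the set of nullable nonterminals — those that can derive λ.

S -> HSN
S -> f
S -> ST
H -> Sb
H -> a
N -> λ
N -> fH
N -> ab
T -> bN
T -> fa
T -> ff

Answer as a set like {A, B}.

{N}

Directly nullable (have an ε-rule): {N}.
Not nullable: H, S, T — each has a terminal in every rule's right-hand side or depends on a non-nullable symbol.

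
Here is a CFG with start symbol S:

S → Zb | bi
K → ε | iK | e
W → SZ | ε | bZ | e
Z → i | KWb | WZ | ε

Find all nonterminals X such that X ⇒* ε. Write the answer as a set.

Directly nullable (have an ε-rule): {K, W, Z}.
Not nullable: S — each has a terminal in every rule's right-hand side or depends on a non-nullable symbol.

{K, W, Z}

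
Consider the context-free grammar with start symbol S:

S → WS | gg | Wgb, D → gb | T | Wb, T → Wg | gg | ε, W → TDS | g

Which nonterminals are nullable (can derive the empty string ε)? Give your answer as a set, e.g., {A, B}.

{D, T}

Directly nullable (have an ε-rule): {T}.
D is nullable via D -> T (every symbol on the right is already known nullable).
Not nullable: S, W — each has a terminal in every rule's right-hand side or depends on a non-nullable symbol.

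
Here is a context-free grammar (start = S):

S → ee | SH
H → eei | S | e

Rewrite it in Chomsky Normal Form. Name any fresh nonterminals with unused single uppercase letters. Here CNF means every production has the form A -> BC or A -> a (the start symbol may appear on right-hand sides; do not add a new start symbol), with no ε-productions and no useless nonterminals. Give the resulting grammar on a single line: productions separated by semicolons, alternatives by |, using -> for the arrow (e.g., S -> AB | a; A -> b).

S -> AA | SH; A -> e; B -> i; C -> AB; H -> e | AA | AC | SH

No ε-productions.
After unit-elimination: S -> SH | ee; H -> e | SH | ee | eei.
TERM: introduce A -> e, B -> i and substitute in every rule of length ≥2.
BIN: H -> AAB becomes H -> AC, C -> AB.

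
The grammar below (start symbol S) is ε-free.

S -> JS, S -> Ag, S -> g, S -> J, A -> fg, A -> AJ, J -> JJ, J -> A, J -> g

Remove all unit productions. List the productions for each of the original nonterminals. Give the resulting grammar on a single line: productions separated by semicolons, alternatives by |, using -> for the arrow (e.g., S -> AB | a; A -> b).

Unit productions: J->A, S->J.
Unit pairs (A ⇒* B via units): (J,A), (S,A), (S,J).
S: inherits non-unit rules of {A, J, S} → AJ | Ag | JJ | JS | fg | g.
A: inherits non-unit rules of {A} → AJ | fg.
J: inherits non-unit rules of {A, J} → AJ | JJ | fg | g.

S -> g | AJ | Ag | JJ | JS | fg; A -> AJ | fg; J -> g | AJ | JJ | fg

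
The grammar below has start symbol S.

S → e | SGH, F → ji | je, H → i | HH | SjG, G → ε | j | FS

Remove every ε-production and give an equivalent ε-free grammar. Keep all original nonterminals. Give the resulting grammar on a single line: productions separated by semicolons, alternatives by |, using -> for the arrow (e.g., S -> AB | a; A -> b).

Nullable set: {G}.
S -> SGH: G nullable, giving SGH | SH.
Drop G -> ε.
H -> SjG: G nullable, giving Sj | SjG.
Unchanged (no nullable symbols): S -> e; F -> je; F -> ji; G -> FS; G -> j; H -> HH; H -> i.

S -> e | SH | SGH; F -> je | ji; G -> j | FS; H -> i | HH | Sj | SjG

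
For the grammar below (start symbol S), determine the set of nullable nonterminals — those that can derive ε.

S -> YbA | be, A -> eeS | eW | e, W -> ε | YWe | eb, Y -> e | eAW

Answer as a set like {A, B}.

{W}

Directly nullable (have an ε-rule): {W}.
Not nullable: A, S, Y — each has a terminal in every rule's right-hand side or depends on a non-nullable symbol.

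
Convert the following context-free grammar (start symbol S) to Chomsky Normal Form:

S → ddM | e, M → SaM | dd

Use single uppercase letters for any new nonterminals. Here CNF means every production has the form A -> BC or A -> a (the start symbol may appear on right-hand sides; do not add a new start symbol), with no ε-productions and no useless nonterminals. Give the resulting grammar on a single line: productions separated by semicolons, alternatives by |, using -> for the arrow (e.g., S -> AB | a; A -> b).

S -> e | BD; A -> a; B -> d; C -> AM; D -> BM; M -> BB | SC

No ε-productions.
No unit productions to eliminate.
TERM: introduce A -> a, B -> d and substitute in every rule of length ≥2.
BIN: M -> SAM becomes M -> SC, C -> AM; S -> BBM becomes S -> BD, D -> BM.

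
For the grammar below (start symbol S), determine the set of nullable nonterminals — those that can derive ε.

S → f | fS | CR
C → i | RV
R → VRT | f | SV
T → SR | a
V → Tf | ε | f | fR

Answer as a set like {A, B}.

{V}

Directly nullable (have an ε-rule): {V}.
Not nullable: C, R, S, T — each has a terminal in every rule's right-hand side or depends on a non-nullable symbol.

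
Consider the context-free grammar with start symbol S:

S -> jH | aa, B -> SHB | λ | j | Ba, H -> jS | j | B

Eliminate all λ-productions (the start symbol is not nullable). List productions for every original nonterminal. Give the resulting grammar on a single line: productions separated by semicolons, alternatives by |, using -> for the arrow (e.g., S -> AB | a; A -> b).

Nullable set: {B, H}.
S -> jH: H nullable, giving j | jH.
Drop B -> λ.
B -> Ba: B nullable, giving Ba | a.
B -> SHB: H, B nullable, giving S | SB | SH | SHB.
H -> B: B nullable, giving B.
Unchanged (no nullable symbols): S -> aa; B -> j; H -> j; H -> jS.

S -> j | aa | jH; B -> S | a | j | Ba | SB | SH | SHB; H -> B | j | jS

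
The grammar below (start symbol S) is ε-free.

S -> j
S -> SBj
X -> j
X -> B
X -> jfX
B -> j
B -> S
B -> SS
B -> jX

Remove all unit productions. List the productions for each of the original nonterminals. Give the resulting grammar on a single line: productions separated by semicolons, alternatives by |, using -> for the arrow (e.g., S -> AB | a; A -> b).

S -> j | SBj; B -> j | SS | jX | SBj; X -> j | SS | jX | SBj | jfX

Unit productions: B->S, X->B.
Unit pairs (A ⇒* B via units): (B,S), (X,B), (X,S).
S: inherits non-unit rules of {S} → SBj | j.
B: inherits non-unit rules of {B, S} → SBj | SS | j | jX.
X: inherits non-unit rules of {B, S, X} → SBj | SS | j | jX | jfX.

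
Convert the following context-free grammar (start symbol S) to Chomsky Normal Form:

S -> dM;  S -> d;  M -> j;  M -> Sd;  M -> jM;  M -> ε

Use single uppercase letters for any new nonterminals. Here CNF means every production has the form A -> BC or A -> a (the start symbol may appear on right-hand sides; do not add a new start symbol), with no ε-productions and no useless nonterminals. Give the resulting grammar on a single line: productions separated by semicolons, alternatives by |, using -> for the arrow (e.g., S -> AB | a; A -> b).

Nullable: {M}; after ε-elimination: S -> d | dM; M -> j | Sd | jM.
No unit productions to eliminate.
TERM: introduce A -> d, B -> j and substitute in every rule of length ≥2.

S -> d | AM; A -> d; B -> j; M -> j | BM | SA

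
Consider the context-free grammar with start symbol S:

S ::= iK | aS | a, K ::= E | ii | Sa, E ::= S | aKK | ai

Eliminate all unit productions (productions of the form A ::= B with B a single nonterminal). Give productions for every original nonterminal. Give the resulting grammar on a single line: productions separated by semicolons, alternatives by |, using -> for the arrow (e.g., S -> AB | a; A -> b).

Unit productions: E->S, K->E.
Unit pairs (A ⇒* B via units): (E,S), (K,E), (K,S).
S: inherits non-unit rules of {S} → a | aS | iK.
E: inherits non-unit rules of {E, S} → a | aKK | aS | ai | iK.
K: inherits non-unit rules of {E, K, S} → Sa | a | aKK | aS | ai | iK | ii.

S -> a | aS | iK; E -> a | aS | ai | iK | aKK; K -> a | Sa | aS | ai | iK | ii | aKK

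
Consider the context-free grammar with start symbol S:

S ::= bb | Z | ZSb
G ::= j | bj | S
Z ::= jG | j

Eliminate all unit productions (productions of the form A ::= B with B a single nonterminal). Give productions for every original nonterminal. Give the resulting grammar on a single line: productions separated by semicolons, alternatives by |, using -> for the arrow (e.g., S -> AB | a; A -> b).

Unit productions: G->S, S->Z.
Unit pairs (A ⇒* B via units): (G,S), (G,Z), (S,Z).
S: inherits non-unit rules of {S, Z} → ZSb | bb | j | jG.
G: inherits non-unit rules of {G, S, Z} → ZSb | bb | bj | j | jG.
Z: inherits non-unit rules of {Z} → j | jG.

S -> j | bb | jG | ZSb; G -> j | bb | bj | jG | ZSb; Z -> j | jG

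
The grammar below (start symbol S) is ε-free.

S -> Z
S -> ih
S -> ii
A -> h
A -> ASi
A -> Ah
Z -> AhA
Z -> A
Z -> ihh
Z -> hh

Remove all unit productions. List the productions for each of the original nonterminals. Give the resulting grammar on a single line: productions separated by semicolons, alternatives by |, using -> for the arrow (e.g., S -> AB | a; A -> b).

Unit productions: S->Z, Z->A.
Unit pairs (A ⇒* B via units): (S,A), (S,Z), (Z,A).
S: inherits non-unit rules of {A, S, Z} → ASi | Ah | AhA | h | hh | ih | ihh | ii.
A: inherits non-unit rules of {A} → ASi | Ah | h.
Z: inherits non-unit rules of {A, Z} → ASi | Ah | AhA | h | hh | ihh.

S -> h | Ah | hh | ih | ii | ASi | AhA | ihh; A -> h | Ah | ASi; Z -> h | Ah | hh | ASi | AhA | ihh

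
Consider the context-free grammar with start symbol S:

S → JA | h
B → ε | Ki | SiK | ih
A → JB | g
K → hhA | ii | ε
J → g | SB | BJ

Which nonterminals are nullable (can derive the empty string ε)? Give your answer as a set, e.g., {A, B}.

Directly nullable (have an ε-rule): {B, K}.
Not nullable: A, J, S — each has a terminal in every rule's right-hand side or depends on a non-nullable symbol.

{B, K}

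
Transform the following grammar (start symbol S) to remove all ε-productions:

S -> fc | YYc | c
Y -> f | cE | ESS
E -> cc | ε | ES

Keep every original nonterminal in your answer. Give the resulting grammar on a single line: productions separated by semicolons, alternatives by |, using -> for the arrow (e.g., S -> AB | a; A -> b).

Nullable set: {E}.
Drop E -> ε.
E -> ES: E nullable, giving ES | S.
Y -> ESS: E nullable, giving ESS | SS.
Y -> cE: E nullable, giving c | cE.
Unchanged (no nullable symbols): S -> YYc; S -> c; S -> fc; E -> cc; Y -> f.

S -> c | fc | YYc; E -> S | ES | cc; Y -> c | f | SS | cE | ESS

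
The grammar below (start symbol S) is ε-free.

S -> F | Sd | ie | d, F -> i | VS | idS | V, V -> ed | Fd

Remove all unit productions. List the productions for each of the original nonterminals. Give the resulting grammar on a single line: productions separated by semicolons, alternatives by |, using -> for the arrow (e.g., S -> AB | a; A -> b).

S -> d | i | Fd | Sd | VS | ed | ie | idS; F -> i | Fd | VS | ed | idS; V -> Fd | ed

Unit productions: F->V, S->F.
Unit pairs (A ⇒* B via units): (F,V), (S,F), (S,V).
S: inherits non-unit rules of {F, S, V} → Fd | Sd | VS | d | ed | i | idS | ie.
F: inherits non-unit rules of {F, V} → Fd | VS | ed | i | idS.
V: inherits non-unit rules of {V} → Fd | ed.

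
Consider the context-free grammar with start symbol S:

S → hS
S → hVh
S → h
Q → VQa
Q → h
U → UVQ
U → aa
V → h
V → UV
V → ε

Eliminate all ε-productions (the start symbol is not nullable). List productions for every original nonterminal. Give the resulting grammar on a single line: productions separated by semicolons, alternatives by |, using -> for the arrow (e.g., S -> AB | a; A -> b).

S -> h | hS | hh | hVh; Q -> h | Qa | VQa; U -> UQ | aa | UVQ; V -> U | h | UV

Nullable set: {V}.
S -> hVh: V nullable, giving hVh | hh.
Q -> VQa: V nullable, giving Qa | VQa.
U -> UVQ: V nullable, giving UQ | UVQ.
Drop V -> ε.
V -> UV: V nullable, giving U | UV.
Unchanged (no nullable symbols): S -> h; S -> hS; Q -> h; U -> aa; V -> h.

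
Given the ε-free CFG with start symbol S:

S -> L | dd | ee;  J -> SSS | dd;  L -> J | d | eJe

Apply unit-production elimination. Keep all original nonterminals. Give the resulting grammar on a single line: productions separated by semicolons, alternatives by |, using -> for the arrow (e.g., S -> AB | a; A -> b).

S -> d | dd | ee | SSS | eJe; J -> dd | SSS; L -> d | dd | SSS | eJe

Unit productions: L->J, S->L.
Unit pairs (A ⇒* B via units): (L,J), (S,J), (S,L).
S: inherits non-unit rules of {J, L, S} → SSS | d | dd | eJe | ee.
J: inherits non-unit rules of {J} → SSS | dd.
L: inherits non-unit rules of {J, L} → SSS | d | dd | eJe.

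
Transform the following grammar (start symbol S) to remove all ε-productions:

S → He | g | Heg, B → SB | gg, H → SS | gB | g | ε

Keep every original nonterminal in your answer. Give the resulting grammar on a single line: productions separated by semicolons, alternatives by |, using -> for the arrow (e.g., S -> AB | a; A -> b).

Nullable set: {H}.
S -> He: H nullable, giving He | e.
S -> Heg: H nullable, giving Heg | eg.
Drop H -> ε.
Unchanged (no nullable symbols): S -> g; B -> SB; B -> gg; H -> SS; H -> g; H -> gB.

S -> e | g | He | eg | Heg; B -> SB | gg; H -> g | SS | gB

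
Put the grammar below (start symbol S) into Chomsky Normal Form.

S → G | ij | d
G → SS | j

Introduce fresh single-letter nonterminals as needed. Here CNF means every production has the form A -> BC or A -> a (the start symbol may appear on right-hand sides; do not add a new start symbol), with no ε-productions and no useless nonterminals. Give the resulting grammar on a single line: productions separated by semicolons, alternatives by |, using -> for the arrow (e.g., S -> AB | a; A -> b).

S -> d | j | AB | SS; A -> i; B -> j

No ε-productions.
After unit-elimination: S -> d | j | SS | ij; G -> j | SS.
TERM: introduce A -> i, B -> j and substitute in every rule of length ≥2.
Drop unreachable/unproductive: G.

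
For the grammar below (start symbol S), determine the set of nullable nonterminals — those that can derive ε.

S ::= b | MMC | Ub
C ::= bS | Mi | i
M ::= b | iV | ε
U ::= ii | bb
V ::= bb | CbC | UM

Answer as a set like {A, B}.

{M}

Directly nullable (have an ε-rule): {M}.
Not nullable: C, S, U, V — each has a terminal in every rule's right-hand side or depends on a non-nullable symbol.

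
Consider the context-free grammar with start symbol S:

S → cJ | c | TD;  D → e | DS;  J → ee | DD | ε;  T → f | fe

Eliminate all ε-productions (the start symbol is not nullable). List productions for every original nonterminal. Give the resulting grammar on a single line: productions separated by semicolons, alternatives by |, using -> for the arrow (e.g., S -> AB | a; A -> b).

S -> c | TD | cJ; D -> e | DS; J -> DD | ee; T -> f | fe

Nullable set: {J}.
S -> cJ: J nullable, giving c | cJ.
Drop J -> ε.
Unchanged (no nullable symbols): S -> TD; S -> c; D -> DS; D -> e; J -> DD; J -> ee; T -> f; T -> fe.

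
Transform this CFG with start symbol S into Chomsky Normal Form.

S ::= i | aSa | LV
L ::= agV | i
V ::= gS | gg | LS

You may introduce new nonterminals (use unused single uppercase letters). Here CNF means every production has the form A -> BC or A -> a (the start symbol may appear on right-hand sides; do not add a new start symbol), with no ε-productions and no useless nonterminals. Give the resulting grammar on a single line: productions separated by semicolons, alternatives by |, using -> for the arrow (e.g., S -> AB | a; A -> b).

No ε-productions.
No unit productions to eliminate.
TERM: introduce A -> a, B -> g and substitute in every rule of length ≥2.
BIN: L -> ABV becomes L -> AC, C -> BV; S -> ASA becomes S -> AD, D -> SA.

S -> i | AD | LV; A -> a; B -> g; C -> BV; D -> SA; L -> i | AC; V -> BB | BS | LS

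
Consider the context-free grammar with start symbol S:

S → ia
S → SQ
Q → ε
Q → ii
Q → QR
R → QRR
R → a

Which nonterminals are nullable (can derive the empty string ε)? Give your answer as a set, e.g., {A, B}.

{Q}

Directly nullable (have an ε-rule): {Q}.
Not nullable: R, S — each has a terminal in every rule's right-hand side or depends on a non-nullable symbol.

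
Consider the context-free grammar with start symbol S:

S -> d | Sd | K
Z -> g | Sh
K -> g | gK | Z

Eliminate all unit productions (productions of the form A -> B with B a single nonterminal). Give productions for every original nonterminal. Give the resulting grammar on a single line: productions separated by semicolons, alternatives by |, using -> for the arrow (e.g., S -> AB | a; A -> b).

S -> d | g | Sd | Sh | gK; K -> g | Sh | gK; Z -> g | Sh

Unit productions: K->Z, S->K.
Unit pairs (A ⇒* B via units): (K,Z), (S,K), (S,Z).
S: inherits non-unit rules of {K, S, Z} → Sd | Sh | d | g | gK.
K: inherits non-unit rules of {K, Z} → Sh | g | gK.
Z: inherits non-unit rules of {Z} → Sh | g.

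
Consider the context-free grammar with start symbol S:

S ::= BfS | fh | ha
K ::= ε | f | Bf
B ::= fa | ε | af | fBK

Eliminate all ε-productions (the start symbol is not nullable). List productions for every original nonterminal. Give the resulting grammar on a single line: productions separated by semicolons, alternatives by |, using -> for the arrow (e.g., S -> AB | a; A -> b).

Nullable set: {B, K}.
S -> BfS: B nullable, giving BfS | fS.
Drop B -> ε.
B -> fBK: B, K nullable, giving f | fB | fBK | fK.
Drop K -> ε.
K -> Bf: B nullable, giving Bf | f.
Unchanged (no nullable symbols): S -> fh; S -> ha; B -> af; B -> fa; K -> f.

S -> fS | fh | ha | BfS; B -> f | af | fB | fK | fa | fBK; K -> f | Bf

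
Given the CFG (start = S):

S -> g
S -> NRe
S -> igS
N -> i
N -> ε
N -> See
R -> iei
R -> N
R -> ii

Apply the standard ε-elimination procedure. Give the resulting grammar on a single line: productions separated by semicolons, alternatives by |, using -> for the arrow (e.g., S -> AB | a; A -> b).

S -> e | g | Ne | Re | NRe | igS; N -> i | See; R -> N | ii | iei

Nullable set: {N, R}.
S -> NRe: N, R nullable, giving NRe | Ne | Re | e.
Drop N -> ε.
R -> N: N nullable, giving N.
Unchanged (no nullable symbols): S -> g; S -> igS; N -> See; N -> i; R -> iei; R -> ii.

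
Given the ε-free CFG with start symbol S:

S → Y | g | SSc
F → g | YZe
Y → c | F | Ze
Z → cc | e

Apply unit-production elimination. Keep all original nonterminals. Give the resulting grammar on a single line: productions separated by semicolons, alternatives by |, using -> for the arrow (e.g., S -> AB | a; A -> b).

S -> c | g | Ze | SSc | YZe; F -> g | YZe; Y -> c | g | Ze | YZe; Z -> e | cc

Unit productions: S->Y, Y->F.
Unit pairs (A ⇒* B via units): (S,F), (S,Y), (Y,F).
S: inherits non-unit rules of {F, S, Y} → SSc | YZe | Ze | c | g.
F: inherits non-unit rules of {F} → YZe | g.
Y: inherits non-unit rules of {F, Y} → YZe | Ze | c | g.
Z: inherits non-unit rules of {Z} → cc | e.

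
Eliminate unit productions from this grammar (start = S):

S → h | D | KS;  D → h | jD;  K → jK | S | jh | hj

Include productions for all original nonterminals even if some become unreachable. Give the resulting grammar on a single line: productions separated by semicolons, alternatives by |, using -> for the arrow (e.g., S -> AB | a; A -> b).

Unit productions: K->S, S->D.
Unit pairs (A ⇒* B via units): (K,D), (K,S), (S,D).
S: inherits non-unit rules of {D, S} → KS | h | jD.
D: inherits non-unit rules of {D} → h | jD.
K: inherits non-unit rules of {D, K, S} → KS | h | hj | jD | jK | jh.

S -> h | KS | jD; D -> h | jD; K -> h | KS | hj | jD | jK | jh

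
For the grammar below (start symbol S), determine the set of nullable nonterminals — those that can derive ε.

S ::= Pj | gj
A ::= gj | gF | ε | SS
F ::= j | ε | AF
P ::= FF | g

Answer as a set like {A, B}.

{A, F, P}

Directly nullable (have an ε-rule): {A, F}.
P is nullable via P -> FF (every symbol on the right is already known nullable).
Not nullable: S — each has a terminal in every rule's right-hand side or depends on a non-nullable symbol.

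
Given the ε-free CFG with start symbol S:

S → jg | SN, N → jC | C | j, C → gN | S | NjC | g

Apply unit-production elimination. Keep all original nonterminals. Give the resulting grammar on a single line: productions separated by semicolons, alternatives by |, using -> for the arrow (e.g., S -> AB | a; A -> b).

S -> SN | jg; C -> g | SN | gN | jg | NjC; N -> g | j | SN | gN | jC | jg | NjC

Unit productions: C->S, N->C.
Unit pairs (A ⇒* B via units): (C,S), (N,C), (N,S).
S: inherits non-unit rules of {S} → SN | jg.
C: inherits non-unit rules of {C, S} → NjC | SN | g | gN | jg.
N: inherits non-unit rules of {C, N, S} → NjC | SN | g | gN | j | jC | jg.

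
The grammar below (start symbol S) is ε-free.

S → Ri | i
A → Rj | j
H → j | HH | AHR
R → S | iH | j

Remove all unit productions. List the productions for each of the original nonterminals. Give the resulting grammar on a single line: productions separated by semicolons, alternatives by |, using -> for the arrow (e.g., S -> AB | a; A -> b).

Unit productions: R->S.
Unit pairs (A ⇒* B via units): (R,S).
S: inherits non-unit rules of {S} → Ri | i.
A: inherits non-unit rules of {A} → Rj | j.
H: inherits non-unit rules of {H} → AHR | HH | j.
R: inherits non-unit rules of {R, S} → Ri | i | iH | j.

S -> i | Ri; A -> j | Rj; H -> j | HH | AHR; R -> i | j | Ri | iH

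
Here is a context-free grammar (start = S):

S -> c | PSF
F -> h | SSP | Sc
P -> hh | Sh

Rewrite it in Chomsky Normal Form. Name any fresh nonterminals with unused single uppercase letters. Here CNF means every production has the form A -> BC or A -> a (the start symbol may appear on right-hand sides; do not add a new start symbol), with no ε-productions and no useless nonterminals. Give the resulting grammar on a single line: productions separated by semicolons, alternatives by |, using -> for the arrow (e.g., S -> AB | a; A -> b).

No ε-productions.
No unit productions to eliminate.
TERM: introduce A -> c, B -> h and substitute in every rule of length ≥2.
BIN: F -> SSP becomes F -> SC, C -> SP; S -> PSF becomes S -> PD, D -> SF.

S -> c | PD; A -> c; B -> h; C -> SP; D -> SF; F -> h | SA | SC; P -> BB | SB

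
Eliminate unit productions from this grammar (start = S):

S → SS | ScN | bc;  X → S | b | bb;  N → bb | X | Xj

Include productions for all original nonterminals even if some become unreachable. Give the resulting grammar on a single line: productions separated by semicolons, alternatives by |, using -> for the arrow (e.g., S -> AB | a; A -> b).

S -> SS | bc | ScN; N -> b | SS | Xj | bb | bc | ScN; X -> b | SS | bb | bc | ScN

Unit productions: N->X, X->S.
Unit pairs (A ⇒* B via units): (N,S), (N,X), (X,S).
S: inherits non-unit rules of {S} → SS | ScN | bc.
N: inherits non-unit rules of {N, S, X} → SS | ScN | Xj | b | bb | bc.
X: inherits non-unit rules of {S, X} → SS | ScN | b | bb | bc.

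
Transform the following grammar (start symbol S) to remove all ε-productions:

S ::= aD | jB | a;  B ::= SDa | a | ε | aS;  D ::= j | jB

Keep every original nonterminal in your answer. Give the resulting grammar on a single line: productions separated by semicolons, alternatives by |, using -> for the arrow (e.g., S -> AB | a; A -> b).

Nullable set: {B}.
S -> jB: B nullable, giving j | jB.
Drop B -> ε.
D -> jB: B nullable, giving j | jB.
Unchanged (no nullable symbols): S -> a; S -> aD; B -> SDa; B -> a; B -> aS; D -> j.

S -> a | j | aD | jB; B -> a | aS | SDa; D -> j | jB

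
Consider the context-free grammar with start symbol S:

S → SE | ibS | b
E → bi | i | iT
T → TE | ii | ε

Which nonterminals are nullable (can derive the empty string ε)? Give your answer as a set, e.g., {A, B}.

Directly nullable (have an ε-rule): {T}.
Not nullable: E, S — each has a terminal in every rule's right-hand side or depends on a non-nullable symbol.

{T}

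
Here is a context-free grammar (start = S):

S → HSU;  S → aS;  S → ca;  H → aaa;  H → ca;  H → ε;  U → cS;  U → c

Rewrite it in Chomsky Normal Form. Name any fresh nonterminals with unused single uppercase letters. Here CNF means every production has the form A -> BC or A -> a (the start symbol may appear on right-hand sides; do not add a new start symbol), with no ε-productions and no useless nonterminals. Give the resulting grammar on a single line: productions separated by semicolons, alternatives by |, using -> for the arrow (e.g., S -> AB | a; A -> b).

S -> AS | BA | HD | SU; A -> a; B -> c; C -> AA; D -> SU; H -> AC | BA; U -> c | BS

Nullable: {H}; after ε-elimination: S -> SU | aS | ca | HSU; H -> ca | aaa; U -> c | cS.
No unit productions to eliminate.
TERM: introduce A -> a, B -> c and substitute in every rule of length ≥2.
BIN: H -> AAA becomes H -> AC, C -> AA; S -> HSU becomes S -> HD, D -> SU.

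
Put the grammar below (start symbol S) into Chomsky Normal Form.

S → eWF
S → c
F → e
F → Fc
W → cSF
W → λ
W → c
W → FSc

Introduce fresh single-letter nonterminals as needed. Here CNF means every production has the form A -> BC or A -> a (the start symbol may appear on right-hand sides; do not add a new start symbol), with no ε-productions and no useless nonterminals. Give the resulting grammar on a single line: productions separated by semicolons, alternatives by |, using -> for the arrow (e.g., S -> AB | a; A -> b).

Nullable: {W}; after ε-elimination: S -> c | eF | eWF; F -> e | Fc; W -> c | FSc | cSF.
No unit productions to eliminate.
TERM: introduce A -> c, B -> e and substitute in every rule of length ≥2.
BIN: S -> BWF becomes S -> BC, C -> WF; W -> ASF becomes W -> AD, D -> SF; W -> FSA becomes W -> FE, E -> SA.

S -> c | BC | BF; A -> c; B -> e; C -> WF; D -> SF; E -> SA; F -> e | FA; W -> c | AD | FE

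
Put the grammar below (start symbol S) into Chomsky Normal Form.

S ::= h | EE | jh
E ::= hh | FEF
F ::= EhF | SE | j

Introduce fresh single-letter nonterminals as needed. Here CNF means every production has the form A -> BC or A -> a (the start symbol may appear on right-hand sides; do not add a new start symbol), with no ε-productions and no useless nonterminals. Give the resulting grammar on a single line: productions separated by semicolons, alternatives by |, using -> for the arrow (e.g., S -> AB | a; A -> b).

No ε-productions.
No unit productions to eliminate.
TERM: introduce A -> h, B -> j and substitute in every rule of length ≥2.
BIN: E -> FEF becomes E -> FC, C -> EF; F -> EAF becomes F -> ED, D -> AF.

S -> h | BA | EE; A -> h; B -> j; C -> EF; D -> AF; E -> AA | FC; F -> j | ED | SE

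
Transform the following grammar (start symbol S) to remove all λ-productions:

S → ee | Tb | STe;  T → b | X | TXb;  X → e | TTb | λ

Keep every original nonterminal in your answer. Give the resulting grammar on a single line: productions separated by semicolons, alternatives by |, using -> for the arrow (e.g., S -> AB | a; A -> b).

Nullable set: {T, X}.
S -> STe: T nullable, giving STe | Se.
S -> Tb: T nullable, giving Tb | b.
T -> TXb: T, X nullable, giving TXb | Tb | Xb | b.
T -> X: X nullable, giving X.
Drop X -> λ.
X -> TTb: T, T nullable, giving TTb | Tb | b.
Unchanged (no nullable symbols): S -> ee; T -> b; X -> e.

S -> b | Se | Tb | ee | STe; T -> X | b | Tb | Xb | TXb; X -> b | e | Tb | TTb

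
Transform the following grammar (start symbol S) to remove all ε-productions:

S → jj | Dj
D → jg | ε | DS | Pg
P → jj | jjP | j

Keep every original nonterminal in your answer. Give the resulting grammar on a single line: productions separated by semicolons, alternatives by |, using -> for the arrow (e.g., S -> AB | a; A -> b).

Nullable set: {D}.
S -> Dj: D nullable, giving Dj | j.
Drop D -> ε.
D -> DS: D nullable, giving DS | S.
Unchanged (no nullable symbols): S -> jj; D -> Pg; D -> jg; P -> j; P -> jj; P -> jjP.

S -> j | Dj | jj; D -> S | DS | Pg | jg; P -> j | jj | jjP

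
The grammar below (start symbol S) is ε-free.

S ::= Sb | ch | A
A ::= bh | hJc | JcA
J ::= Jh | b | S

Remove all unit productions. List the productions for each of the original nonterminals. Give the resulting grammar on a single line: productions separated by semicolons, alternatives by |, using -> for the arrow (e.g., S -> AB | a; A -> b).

Unit productions: J->S, S->A.
Unit pairs (A ⇒* B via units): (J,A), (J,S), (S,A).
S: inherits non-unit rules of {A, S} → JcA | Sb | bh | ch | hJc.
A: inherits non-unit rules of {A} → JcA | bh | hJc.
J: inherits non-unit rules of {A, J, S} → JcA | Jh | Sb | b | bh | ch | hJc.

S -> Sb | bh | ch | JcA | hJc; A -> bh | JcA | hJc; J -> b | Jh | Sb | bh | ch | JcA | hJc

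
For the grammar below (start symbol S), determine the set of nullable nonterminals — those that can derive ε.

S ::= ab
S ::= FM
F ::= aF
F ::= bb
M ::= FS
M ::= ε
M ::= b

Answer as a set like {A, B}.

Directly nullable (have an ε-rule): {M}.
Not nullable: F, S — each has a terminal in every rule's right-hand side or depends on a non-nullable symbol.

{M}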